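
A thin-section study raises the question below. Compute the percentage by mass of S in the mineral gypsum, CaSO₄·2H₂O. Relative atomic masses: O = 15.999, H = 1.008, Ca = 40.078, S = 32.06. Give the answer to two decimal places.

Formula mass = 1*40.078 + 1*32.06 + 6*15.999 + 4*1.008 = 172.164 g/mol, of which 32.060 g is S.
So S makes up 32.060/172.164 = 0.1862 of the mass, i.e. 18.62%.

18.62 wt%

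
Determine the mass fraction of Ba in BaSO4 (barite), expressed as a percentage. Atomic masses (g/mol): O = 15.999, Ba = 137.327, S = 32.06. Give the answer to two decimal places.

Molar mass of BaSO4: 1*137.327 + 1*32.06 + 4*15.999 = 233.383 g/mol.
Mass of Ba per formula unit: 1 × 137.327 = 137.327 g.
Weight fraction Ba = 137.327 / 233.383 = 0.5884.

58.84 weight percent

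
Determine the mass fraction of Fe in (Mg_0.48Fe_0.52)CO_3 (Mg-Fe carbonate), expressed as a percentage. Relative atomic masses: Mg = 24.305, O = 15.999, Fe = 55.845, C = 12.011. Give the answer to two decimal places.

Molar mass of (Mg_0.48Fe_0.52)CO_3: 0.48*24.305 + 0.52*55.845 + 1*12.011 + 3*15.999 = 100.714 g/mol.
Mass of Fe per formula unit: 0.52 × 55.845 = 29.039 g.
Weight fraction Fe = 29.039 / 100.714 = 0.2883.

28.83 weight percent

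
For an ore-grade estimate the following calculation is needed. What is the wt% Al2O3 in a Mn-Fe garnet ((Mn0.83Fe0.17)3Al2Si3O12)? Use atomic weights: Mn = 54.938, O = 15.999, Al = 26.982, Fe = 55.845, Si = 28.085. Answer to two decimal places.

20.58 wt%

Molar mass of (Mn0.83Fe0.17)3Al2Si3O12 = 2.49*54.938 + 0.51*55.845 + 2*26.982 + 3*28.085 + 12*15.999 = 495.484 g/mol.
Each formula unit contains 2 Al, equivalent to 2/2 = 1.0000 mol Al2O3.
M(Al2O3) = 2×26.982 + 3×15.999 = 101.961 g/mol.
Mass of Al2O3 per formula unit = 1.0000 × 101.961 = 101.961 g.
Al2O3 wt% = 101.961 / 495.484 × 100 = 20.58%.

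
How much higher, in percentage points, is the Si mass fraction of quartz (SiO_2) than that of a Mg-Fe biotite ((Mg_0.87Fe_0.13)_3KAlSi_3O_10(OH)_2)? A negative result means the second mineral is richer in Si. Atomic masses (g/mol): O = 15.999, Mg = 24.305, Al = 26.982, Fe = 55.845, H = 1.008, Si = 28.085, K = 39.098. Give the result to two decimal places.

Si in SiO_2: molar mass 60.083 g/mol; 1×28.085 = 28.085 g → 46.74 wt%.
Si in (Mg_0.87Fe_0.13)_3KAlSi_3O_10(OH)_2: molar mass 429.555 g/mol; 3×28.085 = 84.255 g → 19.61 wt%.
Difference = 46.74 − 19.61 = 27.13 percentage points.

27.13 percentage points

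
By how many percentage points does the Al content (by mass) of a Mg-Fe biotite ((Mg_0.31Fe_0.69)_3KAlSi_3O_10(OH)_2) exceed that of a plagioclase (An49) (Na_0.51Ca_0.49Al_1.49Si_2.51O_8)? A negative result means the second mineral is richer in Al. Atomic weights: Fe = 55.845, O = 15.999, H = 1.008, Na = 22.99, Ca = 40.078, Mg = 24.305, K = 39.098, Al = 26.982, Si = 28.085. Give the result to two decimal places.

-9.30 percentage points

First mineral: 26.982 g Al in 482.542 g formula = 5.59 wt% Al.
Second mineral: 40.203 g Al in 270.052 g formula = 14.89 wt% Al.
5.59% − 14.89% gives a difference of -9.30 percentage points.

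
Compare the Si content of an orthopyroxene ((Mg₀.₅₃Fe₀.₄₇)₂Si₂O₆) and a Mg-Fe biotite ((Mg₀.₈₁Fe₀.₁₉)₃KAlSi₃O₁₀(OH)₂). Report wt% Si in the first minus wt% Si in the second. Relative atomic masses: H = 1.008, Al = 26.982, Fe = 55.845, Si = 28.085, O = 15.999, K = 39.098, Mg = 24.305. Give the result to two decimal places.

M((Mg₀.₅₃Fe₀.₄₇)₂Si₂O₆) = 230.422 g/mol, so wt% Si = 56.170/230.422 × 100 = 24.38%.
M((Mg₀.₈₁Fe₀.₁₉)₃KAlSi₃O₁₀(OH)₂) = 435.232 g/mol, so wt% Si = 84.255/435.232 × 100 = 19.36%.
24.38 − 19.36 = 5.02 pp.

5.02 percentage points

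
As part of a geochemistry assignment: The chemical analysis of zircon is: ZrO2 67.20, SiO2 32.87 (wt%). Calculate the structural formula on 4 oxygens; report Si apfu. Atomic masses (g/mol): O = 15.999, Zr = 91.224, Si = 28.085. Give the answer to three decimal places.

1.002 Si apfu

67.20 wt% ZrO2 ÷ 123.222 g/mol = 0.54536 mol, giving 0.54536 Zr and 1.09072 O.
32.87 wt% SiO2 ÷ 60.083 g/mol = 0.54708 mol, giving 0.54708 Si and 1.09416 O.
Oxygen sums to 2.18488; scaling by 4/2.18488 = 1.83076 puts the formula on 4 O.
Si: 0.54708 × 1.83076 = 1.002 atoms per formula unit.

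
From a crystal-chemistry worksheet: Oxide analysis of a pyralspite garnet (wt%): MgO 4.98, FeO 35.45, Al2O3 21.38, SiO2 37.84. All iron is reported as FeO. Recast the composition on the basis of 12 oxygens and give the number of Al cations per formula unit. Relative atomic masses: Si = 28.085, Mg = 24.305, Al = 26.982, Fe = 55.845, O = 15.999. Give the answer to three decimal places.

4.98 wt% MgO ÷ 40.304 g/mol = 0.12356 mol, giving 0.12356 Mg and 0.12356 O.
35.45 wt% FeO ÷ 71.844 g/mol = 0.49343 mol, giving 0.49343 Fe and 0.49343 O.
21.38 wt% Al2O3 ÷ 101.961 g/mol = 0.20969 mol, giving 0.41938 Al and 0.62907 O.
37.84 wt% SiO2 ÷ 60.083 g/mol = 0.62980 mol, giving 0.62980 Si and 1.25960 O.
Oxygen sums to 2.50566; scaling by 12/2.50566 = 4.78916 puts the formula on 12 O.
Al: 0.41938 × 4.78916 = 2.008 atoms per formula unit.

2.008 Al apfu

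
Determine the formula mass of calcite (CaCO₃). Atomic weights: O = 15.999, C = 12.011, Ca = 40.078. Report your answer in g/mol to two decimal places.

100.09 g/mol

M = 1·40.078 + 1·12.011 + 3·15.999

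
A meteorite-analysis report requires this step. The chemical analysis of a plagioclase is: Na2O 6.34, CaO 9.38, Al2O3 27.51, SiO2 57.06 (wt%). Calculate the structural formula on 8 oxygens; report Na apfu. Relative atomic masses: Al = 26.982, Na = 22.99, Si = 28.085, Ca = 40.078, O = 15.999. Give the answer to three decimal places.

Na2O: 6.34/61.979 = 0.10229 mol → 0.20458 mol Na, 0.10229 mol O.
CaO: 9.38/56.077 = 0.16727 mol → 0.16727 mol Ca, 0.16727 mol O.
Al2O3: 27.51/101.961 = 0.26981 mol → 0.53962 mol Al, 0.80943 mol O.
SiO2: 57.06/60.083 = 0.94969 mol → 0.94969 mol Si, 1.89938 mol O.
Total oxygen = 2.97837 mol. Normalization factor = 8/2.97837 = 2.68603.
Na per 8 O = 0.20458 × 2.68603 = 0.550.

0.550 Na apfu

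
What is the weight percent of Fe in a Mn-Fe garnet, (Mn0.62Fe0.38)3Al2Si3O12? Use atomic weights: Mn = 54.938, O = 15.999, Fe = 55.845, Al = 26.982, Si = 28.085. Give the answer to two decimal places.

Formula mass = 1.86*54.938 + 1.14*55.845 + 2*26.982 + 3*28.085 + 12*15.999 = 496.055 g/mol, of which 63.663 g is Fe.
So Fe makes up 63.663/496.055 = 0.1283 of the mass, i.e. 12.83%.

12.83 mass %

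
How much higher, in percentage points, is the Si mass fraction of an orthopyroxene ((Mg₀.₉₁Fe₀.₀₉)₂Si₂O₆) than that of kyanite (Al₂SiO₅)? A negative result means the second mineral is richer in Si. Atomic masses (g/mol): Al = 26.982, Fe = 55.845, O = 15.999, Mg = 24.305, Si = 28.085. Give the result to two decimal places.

Si in (Mg₀.₉₁Fe₀.₀₉)₂Si₂O₆: molar mass 206.451 g/mol; 2×28.085 = 56.170 g → 27.21 wt%.
Si in Al₂SiO₅: molar mass 162.044 g/mol; 1×28.085 = 28.085 g → 17.33 wt%.
Difference = 27.21 − 17.33 = 9.88 percentage points.

9.88 percentage points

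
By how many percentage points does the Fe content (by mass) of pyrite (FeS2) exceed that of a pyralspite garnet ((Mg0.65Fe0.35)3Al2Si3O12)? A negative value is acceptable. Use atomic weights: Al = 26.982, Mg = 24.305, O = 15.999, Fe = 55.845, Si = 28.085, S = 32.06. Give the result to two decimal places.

M(FeS2) = 119.965 g/mol, so wt% Fe = 55.845/119.965 × 100 = 46.55%.
M((Mg0.65Fe0.35)3Al2Si3O12) = 436.239 g/mol, so wt% Fe = 58.637/436.239 × 100 = 13.44%.
46.55 − 13.44 = 33.11 pp.

33.11 percentage points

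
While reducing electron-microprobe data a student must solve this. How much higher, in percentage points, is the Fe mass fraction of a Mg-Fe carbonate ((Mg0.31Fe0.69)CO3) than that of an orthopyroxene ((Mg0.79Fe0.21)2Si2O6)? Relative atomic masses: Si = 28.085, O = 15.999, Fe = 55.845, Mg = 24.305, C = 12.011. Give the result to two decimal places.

Fe in (Mg0.31Fe0.69)CO3: molar mass 106.076 g/mol; 0.69×55.845 = 38.533 g → 36.33 wt%.
Fe in (Mg0.79Fe0.21)2Si2O6: molar mass 214.021 g/mol; 0.42×55.845 = 23.455 g → 10.96 wt%.
Difference = 36.33 − 10.96 = 25.37 percentage points.

25.37 percentage points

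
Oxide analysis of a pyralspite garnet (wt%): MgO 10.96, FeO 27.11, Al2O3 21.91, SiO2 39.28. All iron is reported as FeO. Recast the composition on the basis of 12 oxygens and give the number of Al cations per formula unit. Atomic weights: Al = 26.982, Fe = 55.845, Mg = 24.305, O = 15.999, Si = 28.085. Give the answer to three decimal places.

1.982 Al apfu

MgO (M=40.304): mol = 0.27193; Mg = 0.27193, O = 0.27193.
FeO (M=71.844): mol = 0.37735; Fe = 0.37735, O = 0.37735.
Al2O3 (M=101.961): mol = 0.21489; Al = 0.42978, O = 0.64467.
SiO2 (M=60.083): mol = 0.65376; Si = 0.65376, O = 1.30752.
ΣO = 2.60147; factor = 12/ΣO = 4.61278.
Al apfu = 0.42978 × 4.61278 = 1.982.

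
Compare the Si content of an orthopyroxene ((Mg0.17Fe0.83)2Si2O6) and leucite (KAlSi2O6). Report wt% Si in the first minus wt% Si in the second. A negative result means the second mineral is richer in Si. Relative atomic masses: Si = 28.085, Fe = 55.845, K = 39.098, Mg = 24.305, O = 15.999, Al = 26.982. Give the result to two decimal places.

-3.55 percentage points

Si in (Mg0.17Fe0.83)2Si2O6: molar mass 253.130 g/mol; 2×28.085 = 56.170 g → 22.19 wt%.
Si in KAlSi2O6: molar mass 218.244 g/mol; 2×28.085 = 56.170 g → 25.74 wt%.
Difference = 22.19 − 25.74 = -3.55 percentage points.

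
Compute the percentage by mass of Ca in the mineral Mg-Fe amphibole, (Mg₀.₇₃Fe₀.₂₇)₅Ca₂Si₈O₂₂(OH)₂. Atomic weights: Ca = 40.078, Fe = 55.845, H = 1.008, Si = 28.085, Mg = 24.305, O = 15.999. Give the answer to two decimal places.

M((Mg₀.₇₃Fe₀.₂₇)₅Ca₂Si₈O₂₂(OH)₂) = 854.932 g/mol.
Ca contributes 2 × 40.078 = 80.156 g per mole.
80.156/854.932 = 0.0938 → 9.38%.

9.38 wt%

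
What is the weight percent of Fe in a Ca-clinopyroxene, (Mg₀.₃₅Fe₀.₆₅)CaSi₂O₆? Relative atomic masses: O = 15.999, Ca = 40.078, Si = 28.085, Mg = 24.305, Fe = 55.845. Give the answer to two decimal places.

15.31 mass %

Molar mass of (Mg₀.₃₅Fe₀.₆₅)CaSi₂O₆: 0.35*24.305 + 0.65*55.845 + 1*40.078 + 2*28.085 + 6*15.999 = 237.048 g/mol.
Mass of Fe per formula unit: 0.65 × 55.845 = 36.299 g.
Weight fraction Fe = 36.299 / 237.048 = 0.1531.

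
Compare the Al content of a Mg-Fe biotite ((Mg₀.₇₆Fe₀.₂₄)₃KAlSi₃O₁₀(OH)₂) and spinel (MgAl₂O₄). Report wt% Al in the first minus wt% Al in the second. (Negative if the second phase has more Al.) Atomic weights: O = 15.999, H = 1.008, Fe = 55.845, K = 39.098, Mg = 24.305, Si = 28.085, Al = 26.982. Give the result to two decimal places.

Al in (Mg₀.₇₆Fe₀.₂₄)₃KAlSi₃O₁₀(OH)₂: molar mass 439.963 g/mol; 1×26.982 = 26.982 g → 6.13 wt%.
Al in MgAl₂O₄: molar mass 142.265 g/mol; 2×26.982 = 53.964 g → 37.93 wt%.
Difference = 6.13 − 37.93 = -31.80 percentage points.

-31.80 percentage points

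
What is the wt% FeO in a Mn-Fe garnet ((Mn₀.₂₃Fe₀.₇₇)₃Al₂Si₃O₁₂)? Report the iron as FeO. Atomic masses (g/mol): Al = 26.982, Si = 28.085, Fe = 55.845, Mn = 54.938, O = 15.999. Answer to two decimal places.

33.38 wt%

Formula mass = 497.116 g/mol.
2.31 Fe → 2.3100 mol FeO per formula unit; M(FeO) = 71.844, so FeO mass = 165.960 g.
165.960/497.116 × 100 = 33.38 wt%.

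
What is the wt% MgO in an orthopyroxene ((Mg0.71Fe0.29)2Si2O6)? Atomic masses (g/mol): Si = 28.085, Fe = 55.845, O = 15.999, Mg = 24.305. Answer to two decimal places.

Molar mass of (Mg0.71Fe0.29)2Si2O6 = 1.42*24.305 + 0.58*55.845 + 2*28.085 + 6*15.999 = 219.067 g/mol.
Each formula unit contains 1.42 Mg, equivalent to 1.42/1 = 1.4200 mol MgO.
M(MgO) = 1×24.305 + 1×15.999 = 40.304 g/mol.
Mass of MgO per formula unit = 1.4200 × 40.304 = 57.232 g.
MgO wt% = 57.232 / 219.067 × 100 = 26.13%.

26.13 wt%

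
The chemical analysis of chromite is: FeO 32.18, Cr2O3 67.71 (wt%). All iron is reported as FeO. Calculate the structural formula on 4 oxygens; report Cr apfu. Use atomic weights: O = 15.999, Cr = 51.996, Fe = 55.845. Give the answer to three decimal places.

1.997 Cr apfu

FeO (M=71.844): mol = 0.44791; Fe = 0.44791, O = 0.44791.
Cr2O3 (M=151.989): mol = 0.44549; Cr = 0.89098, O = 1.33647.
ΣO = 1.78438; factor = 4/ΣO = 2.24167.
Cr apfu = 0.89098 × 2.24167 = 1.997.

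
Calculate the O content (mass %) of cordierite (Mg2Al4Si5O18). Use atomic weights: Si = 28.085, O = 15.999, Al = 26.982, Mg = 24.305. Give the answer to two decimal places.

49.23 mass %

M(Mg2Al4Si5O18) = 584.945 g/mol.
O contributes 18 × 15.999 = 287.982 g per mole.
287.982/584.945 = 0.4923 → 49.23%.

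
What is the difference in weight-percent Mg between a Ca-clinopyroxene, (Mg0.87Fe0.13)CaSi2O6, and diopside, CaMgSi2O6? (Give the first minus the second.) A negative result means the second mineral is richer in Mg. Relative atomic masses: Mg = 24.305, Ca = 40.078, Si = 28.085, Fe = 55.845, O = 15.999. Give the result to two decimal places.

M((Mg0.87Fe0.13)CaSi2O6) = 220.647 g/mol, so wt% Mg = 21.145/220.647 × 100 = 9.58%.
M(CaMgSi2O6) = 216.547 g/mol, so wt% Mg = 24.305/216.547 × 100 = 11.22%.
9.58 − 11.22 = -1.64 pp.

-1.64 percentage points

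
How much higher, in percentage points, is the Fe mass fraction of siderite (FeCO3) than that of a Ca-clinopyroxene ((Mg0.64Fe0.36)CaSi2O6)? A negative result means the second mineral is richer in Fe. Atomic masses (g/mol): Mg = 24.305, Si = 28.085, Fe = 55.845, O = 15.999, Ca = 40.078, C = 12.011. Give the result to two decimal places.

First mineral: 55.845 g Fe in 115.853 g formula = 48.20 wt% Fe.
Second mineral: 20.104 g Fe in 227.901 g formula = 8.82 wt% Fe.
48.20% − 8.82% gives a difference of 39.38 percentage points.

39.38 percentage points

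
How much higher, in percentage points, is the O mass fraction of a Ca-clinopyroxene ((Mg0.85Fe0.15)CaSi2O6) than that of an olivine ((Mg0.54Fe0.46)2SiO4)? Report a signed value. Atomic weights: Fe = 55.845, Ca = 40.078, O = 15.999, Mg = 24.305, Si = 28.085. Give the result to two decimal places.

5.67 percentage points

M((Mg0.85Fe0.15)CaSi2O6) = 221.278 g/mol, so wt% O = 95.994/221.278 × 100 = 43.38%.
M((Mg0.54Fe0.46)2SiO4) = 169.708 g/mol, so wt% O = 63.996/169.708 × 100 = 37.71%.
43.38 − 37.71 = 5.67 pp.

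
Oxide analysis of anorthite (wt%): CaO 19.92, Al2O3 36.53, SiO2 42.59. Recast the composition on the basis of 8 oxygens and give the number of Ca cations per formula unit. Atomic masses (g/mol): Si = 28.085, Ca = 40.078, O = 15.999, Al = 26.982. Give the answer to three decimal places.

0.998 Ca apfu

CaO (M=56.077): mol = 0.35523; Ca = 0.35523, O = 0.35523.
Al2O3 (M=101.961): mol = 0.35827; Al = 0.71654, O = 1.07481.
SiO2 (M=60.083): mol = 0.70885; Si = 0.70885, O = 1.41770.
ΣO = 2.84774; factor = 8/ΣO = 2.80925.
Ca apfu = 0.35523 × 2.80925 = 0.998.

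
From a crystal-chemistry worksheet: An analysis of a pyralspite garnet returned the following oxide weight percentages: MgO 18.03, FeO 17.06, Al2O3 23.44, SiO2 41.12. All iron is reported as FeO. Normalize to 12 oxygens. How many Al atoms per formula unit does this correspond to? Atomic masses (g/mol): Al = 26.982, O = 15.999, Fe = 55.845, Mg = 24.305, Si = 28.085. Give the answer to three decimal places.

MgO (M=40.304): mol = 0.44735; Mg = 0.44735, O = 0.44735.
FeO (M=71.844): mol = 0.23746; Fe = 0.23746, O = 0.23746.
Al2O3 (M=101.961): mol = 0.22989; Al = 0.45978, O = 0.68967.
SiO2 (M=60.083): mol = 0.68439; Si = 0.68439, O = 1.36878.
ΣO = 2.74326; factor = 12/ΣO = 4.37436.
Al apfu = 0.45978 × 4.37436 = 2.011.

2.011 Al apfu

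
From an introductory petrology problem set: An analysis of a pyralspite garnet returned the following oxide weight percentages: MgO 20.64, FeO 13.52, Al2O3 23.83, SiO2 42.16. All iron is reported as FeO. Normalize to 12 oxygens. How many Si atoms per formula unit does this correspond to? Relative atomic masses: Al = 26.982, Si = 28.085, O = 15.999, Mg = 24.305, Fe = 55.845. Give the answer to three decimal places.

3.002 Si apfu

MgO (M=40.304): mol = 0.51211; Mg = 0.51211, O = 0.51211.
FeO (M=71.844): mol = 0.18819; Fe = 0.18819, O = 0.18819.
Al2O3 (M=101.961): mol = 0.23372; Al = 0.46744, O = 0.70116.
SiO2 (M=60.083): mol = 0.70170; Si = 0.70170, O = 1.40340.
ΣO = 2.80486; factor = 12/ΣO = 4.27829.
Si apfu = 0.70170 × 4.27829 = 3.002.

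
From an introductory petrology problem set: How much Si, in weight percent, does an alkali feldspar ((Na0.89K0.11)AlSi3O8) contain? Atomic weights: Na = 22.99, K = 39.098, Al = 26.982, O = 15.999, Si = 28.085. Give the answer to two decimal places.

M((Na0.89K0.11)AlSi3O8) = 263.991 g/mol.
Si contributes 3 × 28.085 = 84.255 g per mole.
84.255/263.991 = 0.3192 → 31.92%.

31.92 weight percent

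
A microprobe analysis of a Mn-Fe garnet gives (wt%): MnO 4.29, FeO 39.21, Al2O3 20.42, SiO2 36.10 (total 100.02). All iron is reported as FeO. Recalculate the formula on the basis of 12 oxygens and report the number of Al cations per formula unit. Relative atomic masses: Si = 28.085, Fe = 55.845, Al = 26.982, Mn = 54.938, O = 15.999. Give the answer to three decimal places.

MnO: 4.29/70.937 = 0.06048 mol → 0.06048 mol Mn, 0.06048 mol O.
FeO: 39.21/71.844 = 0.54577 mol → 0.54577 mol Fe, 0.54577 mol O.
Al2O3: 20.42/101.961 = 0.20027 mol → 0.40054 mol Al, 0.60081 mol O.
SiO2: 36.10/60.083 = 0.60084 mol → 0.60084 mol Si, 1.20168 mol O.
Total oxygen = 2.40874 mol. Normalization factor = 12/2.40874 = 4.98186.
Al per 12 O = 0.40054 × 4.98186 = 1.995.

1.995 Al apfu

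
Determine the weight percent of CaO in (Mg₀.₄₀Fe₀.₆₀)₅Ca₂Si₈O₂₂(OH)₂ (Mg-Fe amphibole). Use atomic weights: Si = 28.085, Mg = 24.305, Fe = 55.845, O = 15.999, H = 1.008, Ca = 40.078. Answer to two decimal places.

12.37 wt%

Formula mass = 906.973 g/mol.
2 Ca → 2.0000 mol CaO per formula unit; M(CaO) = 56.077, so CaO mass = 112.154 g.
112.154/906.973 × 100 = 12.37 wt%.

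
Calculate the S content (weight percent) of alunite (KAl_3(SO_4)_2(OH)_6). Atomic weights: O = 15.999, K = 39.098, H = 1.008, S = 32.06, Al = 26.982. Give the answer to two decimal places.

M(KAl_3(SO_4)_2(OH)_6) = 414.198 g/mol.
S contributes 2 × 32.06 = 64.120 g per mole.
64.120/414.198 = 0.1548 → 15.48%.

15.48 weight percent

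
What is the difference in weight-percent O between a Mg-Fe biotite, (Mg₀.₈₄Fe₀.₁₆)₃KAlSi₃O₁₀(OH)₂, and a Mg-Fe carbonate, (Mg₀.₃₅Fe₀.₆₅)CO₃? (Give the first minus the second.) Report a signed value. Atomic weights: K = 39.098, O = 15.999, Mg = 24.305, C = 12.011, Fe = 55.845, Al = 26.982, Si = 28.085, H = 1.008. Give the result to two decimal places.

-1.39 percentage points

M((Mg₀.₈₄Fe₀.₁₆)₃KAlSi₃O₁₀(OH)₂) = 432.393 g/mol, so wt% O = 191.988/432.393 × 100 = 44.40%.
M((Mg₀.₃₅Fe₀.₆₅)CO₃) = 104.814 g/mol, so wt% O = 47.997/104.814 × 100 = 45.79%.
44.40 − 45.79 = -1.39 pp.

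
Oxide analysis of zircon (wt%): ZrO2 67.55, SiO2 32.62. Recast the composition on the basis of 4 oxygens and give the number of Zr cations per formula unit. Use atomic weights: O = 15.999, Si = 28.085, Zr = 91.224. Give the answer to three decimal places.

ZrO2 (M=123.222): mol = 0.54820; Zr = 0.54820, O = 1.09640.
SiO2 (M=60.083): mol = 0.54292; Si = 0.54292, O = 1.08584.
ΣO = 2.18224; factor = 4/ΣO = 1.83298.
Zr apfu = 0.54820 × 1.83298 = 1.005.

1.005 Zr apfu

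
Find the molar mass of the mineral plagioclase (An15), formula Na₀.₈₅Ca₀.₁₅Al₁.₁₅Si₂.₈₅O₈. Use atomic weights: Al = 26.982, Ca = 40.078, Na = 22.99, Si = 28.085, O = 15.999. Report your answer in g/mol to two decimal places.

The formula mass is the sum 0.85·22.99 + 0.15·40.078 + 1.15·26.982 + 2.85·28.085 + 8·15.999.

264.62 g/mol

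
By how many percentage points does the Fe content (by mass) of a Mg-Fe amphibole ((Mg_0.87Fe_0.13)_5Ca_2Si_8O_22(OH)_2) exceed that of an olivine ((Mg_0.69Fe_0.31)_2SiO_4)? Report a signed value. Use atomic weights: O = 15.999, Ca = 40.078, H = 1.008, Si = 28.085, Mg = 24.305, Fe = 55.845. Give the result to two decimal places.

M((Mg_0.87Fe_0.13)_5Ca_2Si_8O_22(OH)_2) = 832.854 g/mol, so wt% Fe = 36.299/832.854 × 100 = 4.36%.
M((Mg_0.69Fe_0.31)_2SiO_4) = 160.246 g/mol, so wt% Fe = 34.624/160.246 × 100 = 21.61%.
4.36 − 21.61 = -17.25 pp.

-17.25 percentage points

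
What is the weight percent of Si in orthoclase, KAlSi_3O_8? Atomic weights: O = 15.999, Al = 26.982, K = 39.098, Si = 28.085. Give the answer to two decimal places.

30.27 weight percent

M(KAlSi_3O_8) = 278.327 g/mol.
Si contributes 3 × 28.085 = 84.255 g per mole.
84.255/278.327 = 0.3027 → 30.27%.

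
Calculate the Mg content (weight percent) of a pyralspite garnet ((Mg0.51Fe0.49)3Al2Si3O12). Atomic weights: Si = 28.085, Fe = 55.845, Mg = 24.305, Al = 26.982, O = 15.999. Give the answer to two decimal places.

Molar mass of (Mg0.51Fe0.49)3Al2Si3O12: 1.53*24.305 + 1.47*55.845 + 2*26.982 + 3*28.085 + 12*15.999 = 449.486 g/mol.
Mass of Mg per formula unit: 1.53 × 24.305 = 37.187 g.
Weight fraction Mg = 37.187 / 449.486 = 0.0827.

8.27 weight percent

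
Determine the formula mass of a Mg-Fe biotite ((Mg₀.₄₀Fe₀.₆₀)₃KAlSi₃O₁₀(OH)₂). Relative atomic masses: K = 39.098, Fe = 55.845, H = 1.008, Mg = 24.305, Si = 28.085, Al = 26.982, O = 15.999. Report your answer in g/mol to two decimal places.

474.03 g/mol

M = 1.20*24.305 + 1.80*55.845 + 1*39.098 + 1*26.982 + 3*28.085 + 12*15.999 + 2*1.008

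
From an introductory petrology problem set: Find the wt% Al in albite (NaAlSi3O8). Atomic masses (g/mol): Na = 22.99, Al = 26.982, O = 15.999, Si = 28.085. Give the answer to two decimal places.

Molar mass of NaAlSi3O8: 1·22.99 + 1·26.982 + 3·28.085 + 8·15.999 = 262.219 g/mol.
Mass of Al per formula unit: 1 × 26.982 = 26.982 g.
Weight fraction Al = 26.982 / 262.219 = 0.1029.

10.29 weight percent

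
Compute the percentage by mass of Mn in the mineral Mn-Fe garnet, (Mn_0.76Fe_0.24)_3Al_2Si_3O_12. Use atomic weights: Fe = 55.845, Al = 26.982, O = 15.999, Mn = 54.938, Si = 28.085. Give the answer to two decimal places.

25.27 wt%

M((Mn_0.76Fe_0.24)_3Al_2Si_3O_12) = 495.674 g/mol.
Mn contributes 2.28 × 54.938 = 125.259 g per mole.
125.259/495.674 = 0.2527 → 25.27%.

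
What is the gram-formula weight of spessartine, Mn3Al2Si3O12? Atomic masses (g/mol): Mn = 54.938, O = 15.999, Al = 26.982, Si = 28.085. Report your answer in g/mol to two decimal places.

The formula mass is the sum 3·54.938 + 2·26.982 + 3·28.085 + 12·15.999.

495.02 g/mol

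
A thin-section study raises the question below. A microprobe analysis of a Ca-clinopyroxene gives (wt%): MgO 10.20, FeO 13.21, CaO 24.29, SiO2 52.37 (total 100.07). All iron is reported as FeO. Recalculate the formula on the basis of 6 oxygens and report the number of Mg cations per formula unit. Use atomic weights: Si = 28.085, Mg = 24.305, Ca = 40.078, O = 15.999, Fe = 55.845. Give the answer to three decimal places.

MgO (M=40.304): mol = 0.25308; Mg = 0.25308, O = 0.25308.
FeO (M=71.844): mol = 0.18387; Fe = 0.18387, O = 0.18387.
CaO (M=56.077): mol = 0.43315; Ca = 0.43315, O = 0.43315.
SiO2 (M=60.083): mol = 0.87163; Si = 0.87163, O = 1.74326.
ΣO = 2.61336; factor = 6/ΣO = 2.29589.
Mg apfu = 0.25308 × 2.29589 = 0.581.

0.581 Mg apfu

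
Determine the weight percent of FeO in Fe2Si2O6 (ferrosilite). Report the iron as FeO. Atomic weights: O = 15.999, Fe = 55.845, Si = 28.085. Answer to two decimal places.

Molar mass of Fe2Si2O6 = 2×55.845 + 2×28.085 + 6×15.999 = 263.854 g/mol.
Each formula unit contains 2 Fe, equivalent to 2/1 = 2.0000 mol FeO.
M(FeO) = 1×55.845 + 1×15.999 = 71.844 g/mol.
Mass of FeO per formula unit = 2.0000 × 71.844 = 143.688 g.
FeO wt% = 143.688 / 263.854 × 100 = 54.46%.

54.46 wt%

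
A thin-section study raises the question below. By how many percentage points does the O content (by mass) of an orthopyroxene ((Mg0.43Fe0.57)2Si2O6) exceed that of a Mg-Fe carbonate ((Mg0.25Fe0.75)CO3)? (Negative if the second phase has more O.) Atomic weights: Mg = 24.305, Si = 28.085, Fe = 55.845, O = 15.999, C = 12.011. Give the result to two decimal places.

M((Mg0.43Fe0.57)2Si2O6) = 236.730 g/mol, so wt% O = 95.994/236.730 × 100 = 40.55%.
M((Mg0.25Fe0.75)CO3) = 107.968 g/mol, so wt% O = 47.997/107.968 × 100 = 44.45%.
40.55 − 44.45 = -3.90 pp.

-3.90 percentage points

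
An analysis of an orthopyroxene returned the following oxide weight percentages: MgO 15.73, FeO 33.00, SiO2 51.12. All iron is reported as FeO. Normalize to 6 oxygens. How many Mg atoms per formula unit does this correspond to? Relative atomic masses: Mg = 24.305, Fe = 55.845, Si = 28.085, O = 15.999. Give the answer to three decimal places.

MgO: 15.73/40.304 = 0.39028 mol → 0.39028 mol Mg, 0.39028 mol O.
FeO: 33.00/71.844 = 0.45933 mol → 0.45933 mol Fe, 0.45933 mol O.
SiO2: 51.12/60.083 = 0.85082 mol → 0.85082 mol Si, 1.70164 mol O.
Total oxygen = 2.55125 mol. Normalization factor = 6/2.55125 = 2.35179.
Mg per 6 O = 0.39028 × 2.35179 = 0.918.

0.918 Mg apfu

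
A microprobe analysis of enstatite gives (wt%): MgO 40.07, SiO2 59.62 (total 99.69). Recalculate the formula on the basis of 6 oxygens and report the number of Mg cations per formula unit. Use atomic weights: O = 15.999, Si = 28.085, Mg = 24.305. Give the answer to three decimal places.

40.07 wt% MgO ÷ 40.304 g/mol = 0.99419 mol, giving 0.99419 Mg and 0.99419 O.
59.62 wt% SiO2 ÷ 60.083 g/mol = 0.99229 mol, giving 0.99229 Si and 1.98458 O.
Oxygen sums to 2.97877; scaling by 6/2.97877 = 2.01425 puts the formula on 6 O.
Mg: 0.99419 × 2.01425 = 2.003 atoms per formula unit.

2.003 Mg apfu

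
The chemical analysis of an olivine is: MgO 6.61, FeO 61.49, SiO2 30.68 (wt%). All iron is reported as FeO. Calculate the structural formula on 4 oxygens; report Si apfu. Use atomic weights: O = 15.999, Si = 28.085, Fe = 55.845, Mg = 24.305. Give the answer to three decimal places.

1.001 Si apfu

MgO: 6.61/40.304 = 0.16400 mol → 0.16400 mol Mg, 0.16400 mol O.
FeO: 61.49/71.844 = 0.85588 mol → 0.85588 mol Fe, 0.85588 mol O.
SiO2: 30.68/60.083 = 0.51063 mol → 0.51063 mol Si, 1.02126 mol O.
Total oxygen = 2.04114 mol. Normalization factor = 4/2.04114 = 1.95969.
Si per 4 O = 0.51063 × 1.95969 = 1.001.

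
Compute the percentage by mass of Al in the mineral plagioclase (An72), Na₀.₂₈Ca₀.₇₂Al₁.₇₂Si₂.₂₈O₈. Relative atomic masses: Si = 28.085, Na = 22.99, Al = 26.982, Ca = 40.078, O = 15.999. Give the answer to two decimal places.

16.95 mass %

M(Na₀.₂₈Ca₀.₇₂Al₁.₇₂Si₂.₂₈O₈) = 273.728 g/mol.
Al contributes 1.72 × 26.982 = 46.409 g per mole.
46.409/273.728 = 0.1695 → 16.95%.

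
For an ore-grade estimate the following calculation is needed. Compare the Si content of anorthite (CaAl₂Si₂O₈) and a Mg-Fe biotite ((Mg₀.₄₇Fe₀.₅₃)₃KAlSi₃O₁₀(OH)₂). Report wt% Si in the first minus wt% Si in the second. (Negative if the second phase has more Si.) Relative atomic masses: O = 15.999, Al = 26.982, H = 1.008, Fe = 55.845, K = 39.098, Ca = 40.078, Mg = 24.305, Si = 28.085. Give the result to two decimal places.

2.16 percentage points

First mineral: 56.170 g Si in 278.204 g formula = 20.19 wt% Si.
Second mineral: 84.255 g Si in 467.403 g formula = 18.03 wt% Si.
20.19% − 18.03% gives a difference of 2.16 percentage points.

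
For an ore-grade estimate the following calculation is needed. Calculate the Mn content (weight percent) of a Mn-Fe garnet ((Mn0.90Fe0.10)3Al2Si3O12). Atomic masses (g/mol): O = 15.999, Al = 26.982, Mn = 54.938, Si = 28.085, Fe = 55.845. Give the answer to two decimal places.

29.95 weight percent

M((Mn0.90Fe0.10)3Al2Si3O12) = 495.293 g/mol.
Mn contributes 2.70 × 54.938 = 148.333 g per mole.
148.333/495.293 = 0.2995 → 29.95%.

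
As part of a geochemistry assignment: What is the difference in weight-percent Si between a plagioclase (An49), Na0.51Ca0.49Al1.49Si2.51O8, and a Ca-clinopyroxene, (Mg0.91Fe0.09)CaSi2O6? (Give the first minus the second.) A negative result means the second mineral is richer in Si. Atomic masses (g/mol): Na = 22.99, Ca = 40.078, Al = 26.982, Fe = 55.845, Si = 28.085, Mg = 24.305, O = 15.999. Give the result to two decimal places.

M(Na0.51Ca0.49Al1.49Si2.51O8) = 270.052 g/mol, so wt% Si = 70.493/270.052 × 100 = 26.10%.
M((Mg0.91Fe0.09)CaSi2O6) = 219.386 g/mol, so wt% Si = 56.170/219.386 × 100 = 25.60%.
26.10 − 25.60 = 0.50 pp.

0.50 percentage points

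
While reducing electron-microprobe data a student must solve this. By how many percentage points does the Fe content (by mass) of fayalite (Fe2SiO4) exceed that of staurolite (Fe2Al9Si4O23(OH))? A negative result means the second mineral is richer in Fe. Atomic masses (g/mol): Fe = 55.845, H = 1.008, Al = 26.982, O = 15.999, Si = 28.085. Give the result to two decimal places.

41.70 percentage points

First mineral: 111.690 g Fe in 203.771 g formula = 54.81 wt% Fe.
Second mineral: 111.690 g Fe in 851.852 g formula = 13.11 wt% Fe.
54.81% − 13.11% gives a difference of 41.70 percentage points.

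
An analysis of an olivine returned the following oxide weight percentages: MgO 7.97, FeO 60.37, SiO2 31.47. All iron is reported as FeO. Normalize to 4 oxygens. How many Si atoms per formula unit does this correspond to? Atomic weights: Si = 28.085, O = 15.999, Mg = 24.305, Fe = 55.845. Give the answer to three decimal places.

7.97 wt% MgO ÷ 40.304 g/mol = 0.19775 mol, giving 0.19775 Mg and 0.19775 O.
60.37 wt% FeO ÷ 71.844 g/mol = 0.84029 mol, giving 0.84029 Fe and 0.84029 O.
31.47 wt% SiO2 ÷ 60.083 g/mol = 0.52378 mol, giving 0.52378 Si and 1.04756 O.
Oxygen sums to 2.08560; scaling by 4/2.08560 = 1.91791 puts the formula on 4 O.
Si: 0.52378 × 1.91791 = 1.005 atoms per formula unit.

1.005 Si apfu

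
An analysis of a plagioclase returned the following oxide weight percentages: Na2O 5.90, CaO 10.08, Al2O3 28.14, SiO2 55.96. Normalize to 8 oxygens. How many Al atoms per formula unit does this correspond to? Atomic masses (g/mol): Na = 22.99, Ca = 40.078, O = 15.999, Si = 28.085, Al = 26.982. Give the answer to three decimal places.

1.489 Al apfu

5.90 wt% Na2O ÷ 61.979 g/mol = 0.09519 mol, giving 0.19038 Na and 0.09519 O.
10.08 wt% CaO ÷ 56.077 g/mol = 0.17975 mol, giving 0.17975 Ca and 0.17975 O.
28.14 wt% Al2O3 ÷ 101.961 g/mol = 0.27599 mol, giving 0.55198 Al and 0.82797 O.
55.96 wt% SiO2 ÷ 60.083 g/mol = 0.93138 mol, giving 0.93138 Si and 1.86276 O.
Oxygen sums to 2.96567; scaling by 8/2.96567 = 2.69754 puts the formula on 8 O.
Al: 0.55198 × 2.69754 = 1.489 atoms per formula unit.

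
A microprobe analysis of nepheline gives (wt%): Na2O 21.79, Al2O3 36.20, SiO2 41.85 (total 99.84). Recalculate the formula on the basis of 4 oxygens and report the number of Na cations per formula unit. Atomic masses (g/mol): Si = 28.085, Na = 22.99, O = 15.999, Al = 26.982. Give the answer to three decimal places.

21.79 wt% Na2O ÷ 61.979 g/mol = 0.35157 mol, giving 0.70314 Na and 0.35157 O.
36.20 wt% Al2O3 ÷ 101.961 g/mol = 0.35504 mol, giving 0.71008 Al and 1.06512 O.
41.85 wt% SiO2 ÷ 60.083 g/mol = 0.69654 mol, giving 0.69654 Si and 1.39308 O.
Oxygen sums to 2.80977; scaling by 4/2.80977 = 1.42360 puts the formula on 4 O.
Na: 0.70314 × 1.42360 = 1.001 atoms per formula unit.

1.001 Na apfu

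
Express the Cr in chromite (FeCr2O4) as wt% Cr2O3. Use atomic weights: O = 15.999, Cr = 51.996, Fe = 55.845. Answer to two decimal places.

67.90 wt%

Molar mass of FeCr2O4 = 1×55.845 + 2×51.996 + 4×15.999 = 223.833 g/mol.
Each formula unit contains 2 Cr, equivalent to 2/2 = 1.0000 mol Cr2O3.
M(Cr2O3) = 2×51.996 + 3×15.999 = 151.989 g/mol.
Mass of Cr2O3 per formula unit = 1.0000 × 151.989 = 151.989 g.
Cr2O3 wt% = 151.989 / 223.833 × 100 = 67.90%.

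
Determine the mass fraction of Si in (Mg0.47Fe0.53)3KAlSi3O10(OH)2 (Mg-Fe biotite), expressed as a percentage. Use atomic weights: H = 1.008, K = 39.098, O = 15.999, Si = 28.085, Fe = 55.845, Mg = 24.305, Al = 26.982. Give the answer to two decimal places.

M((Mg0.47Fe0.53)3KAlSi3O10(OH)2) = 467.403 g/mol.
Si contributes 3 × 28.085 = 84.255 g per mole.
84.255/467.403 = 0.1803 → 18.03%.

18.03 wt%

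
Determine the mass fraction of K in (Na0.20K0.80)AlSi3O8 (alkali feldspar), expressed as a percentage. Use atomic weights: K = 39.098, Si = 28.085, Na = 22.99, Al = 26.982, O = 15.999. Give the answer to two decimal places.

Formula mass = 0.20×22.99 + 0.80×39.098 + 1×26.982 + 3×28.085 + 8×15.999 = 275.105 g/mol, of which 31.278 g is K.
So K makes up 31.278/275.105 = 0.1137 of the mass, i.e. 11.37%.

11.37 mass %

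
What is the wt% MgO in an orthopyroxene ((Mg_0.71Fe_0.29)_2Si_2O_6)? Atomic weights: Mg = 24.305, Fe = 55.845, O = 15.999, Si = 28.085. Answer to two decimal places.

26.13 wt%

Molar mass of (Mg_0.71Fe_0.29)_2Si_2O_6 = 1.42·24.305 + 0.58·55.845 + 2·28.085 + 6·15.999 = 219.067 g/mol.
Each formula unit contains 1.42 Mg, equivalent to 1.42/1 = 1.4200 mol MgO.
M(MgO) = 1×24.305 + 1×15.999 = 40.304 g/mol.
Mass of MgO per formula unit = 1.4200 × 40.304 = 57.232 g.
MgO wt% = 57.232 / 219.067 × 100 = 26.13%.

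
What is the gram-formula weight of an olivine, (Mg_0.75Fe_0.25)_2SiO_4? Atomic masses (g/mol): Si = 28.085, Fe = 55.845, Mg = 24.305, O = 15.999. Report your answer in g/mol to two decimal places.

156.46 g/mol

M = 1.50(24.305) + 0.50(55.845) + 1(28.085) + 4(15.999)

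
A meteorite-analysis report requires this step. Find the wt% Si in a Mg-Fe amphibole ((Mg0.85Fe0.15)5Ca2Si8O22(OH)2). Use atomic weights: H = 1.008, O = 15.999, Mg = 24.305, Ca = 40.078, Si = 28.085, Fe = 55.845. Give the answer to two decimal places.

26.88 wt%

Formula mass = 4.25×24.305 + 0.75×55.845 + 2×40.078 + 8×28.085 + 24×15.999 + 2×1.008 = 836.008 g/mol, of which 224.680 g is Si.
So Si makes up 224.680/836.008 = 0.2688 of the mass, i.e. 26.88%.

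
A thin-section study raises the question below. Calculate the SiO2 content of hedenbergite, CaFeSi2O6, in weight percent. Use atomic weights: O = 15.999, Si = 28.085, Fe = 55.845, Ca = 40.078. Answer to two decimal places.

M(CaFeSi2O6) = 248.087 g/mol; M(SiO2) = 60.083 g/mol.
Moles SiO2 per formula unit = 2 Si ÷ 1 = 2.0000.
SiO2 fraction = (2.0000 × 60.083) / 248.087 = 120.166/248.087 = 0.4844.

48.44 wt%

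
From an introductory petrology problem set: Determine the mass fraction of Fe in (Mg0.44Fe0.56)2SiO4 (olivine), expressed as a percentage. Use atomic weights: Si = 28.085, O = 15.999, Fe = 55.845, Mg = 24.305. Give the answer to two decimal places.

Formula mass = 0.88·24.305 + 1.12·55.845 + 1·28.085 + 4·15.999 = 176.016 g/mol, of which 62.546 g is Fe.
So Fe makes up 62.546/176.016 = 0.3553 of the mass, i.e. 35.53%.

35.53 mass %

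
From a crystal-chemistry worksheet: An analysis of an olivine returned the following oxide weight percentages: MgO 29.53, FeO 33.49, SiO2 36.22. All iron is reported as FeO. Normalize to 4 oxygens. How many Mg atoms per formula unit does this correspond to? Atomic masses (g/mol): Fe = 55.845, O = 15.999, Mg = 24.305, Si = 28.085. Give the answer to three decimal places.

1.219 Mg apfu

29.53 wt% MgO ÷ 40.304 g/mol = 0.73268 mol, giving 0.73268 Mg and 0.73268 O.
33.49 wt% FeO ÷ 71.844 g/mol = 0.46615 mol, giving 0.46615 Fe and 0.46615 O.
36.22 wt% SiO2 ÷ 60.083 g/mol = 0.60283 mol, giving 0.60283 Si and 1.20566 O.
Oxygen sums to 2.40449; scaling by 4/2.40449 = 1.66355 puts the formula on 4 O.
Mg: 0.73268 × 1.66355 = 1.219 atoms per formula unit.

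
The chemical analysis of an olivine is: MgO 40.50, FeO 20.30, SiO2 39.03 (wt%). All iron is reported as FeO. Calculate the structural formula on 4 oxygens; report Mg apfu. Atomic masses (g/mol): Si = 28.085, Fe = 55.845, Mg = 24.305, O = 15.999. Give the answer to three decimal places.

1.554 Mg apfu

MgO: 40.50/40.304 = 1.00486 mol → 1.00486 mol Mg, 1.00486 mol O.
FeO: 20.30/71.844 = 0.28256 mol → 0.28256 mol Fe, 0.28256 mol O.
SiO2: 39.03/60.083 = 0.64960 mol → 0.64960 mol Si, 1.29920 mol O.
Total oxygen = 2.58662 mol. Normalization factor = 4/2.58662 = 1.54642.
Mg per 4 O = 1.00486 × 1.54642 = 1.554.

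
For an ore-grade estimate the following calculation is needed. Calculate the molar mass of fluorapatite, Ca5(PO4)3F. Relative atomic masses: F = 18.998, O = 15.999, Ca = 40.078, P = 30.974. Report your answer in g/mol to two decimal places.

504.30 g/mol

The formula mass is the sum 5(40.078) + 3(30.974) + 12(15.999) + 1(18.998).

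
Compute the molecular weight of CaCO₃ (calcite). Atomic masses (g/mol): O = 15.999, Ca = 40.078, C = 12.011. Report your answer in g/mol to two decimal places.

100.09 g/mol

The formula mass is the sum 1×40.078 + 1×12.011 + 3×15.999.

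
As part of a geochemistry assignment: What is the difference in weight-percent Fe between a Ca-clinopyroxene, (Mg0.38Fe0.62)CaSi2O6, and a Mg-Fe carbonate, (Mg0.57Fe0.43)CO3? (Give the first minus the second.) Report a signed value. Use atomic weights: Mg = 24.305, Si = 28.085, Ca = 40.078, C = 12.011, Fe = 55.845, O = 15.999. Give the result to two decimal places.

-9.87 percentage points

Fe in (Mg0.38Fe0.62)CaSi2O6: molar mass 236.102 g/mol; 0.62×55.845 = 34.624 g → 14.66 wt%.
Fe in (Mg0.57Fe0.43)CO3: molar mass 97.875 g/mol; 0.43×55.845 = 24.013 g → 24.53 wt%.
Difference = 14.66 − 24.53 = -9.87 percentage points.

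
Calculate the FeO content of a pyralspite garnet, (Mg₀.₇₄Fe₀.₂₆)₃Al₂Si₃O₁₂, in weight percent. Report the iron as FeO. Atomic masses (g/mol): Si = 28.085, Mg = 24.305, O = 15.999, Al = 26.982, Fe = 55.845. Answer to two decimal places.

13.10 wt%

Formula mass = 427.723 g/mol.
0.78 Fe → 0.7800 mol FeO per formula unit; M(FeO) = 71.844, so FeO mass = 56.038 g.
56.038/427.723 × 100 = 13.10 wt%.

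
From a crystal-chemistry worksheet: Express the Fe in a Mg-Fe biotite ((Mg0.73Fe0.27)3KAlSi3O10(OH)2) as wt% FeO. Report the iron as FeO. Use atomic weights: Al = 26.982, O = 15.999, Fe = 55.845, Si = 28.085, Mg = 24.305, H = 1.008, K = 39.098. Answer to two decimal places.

Molar mass of (Mg0.73Fe0.27)3KAlSi3O10(OH)2 = 2.19·24.305 + 0.81·55.845 + 1·39.098 + 1·26.982 + 3·28.085 + 12·15.999 + 2·1.008 = 442.801 g/mol.
Each formula unit contains 0.81 Fe, equivalent to 0.81/1 = 0.8100 mol FeO.
M(FeO) = 1×55.845 + 1×15.999 = 71.844 g/mol.
Mass of FeO per formula unit = 0.8100 × 71.844 = 58.194 g.
FeO wt% = 58.194 / 442.801 × 100 = 13.14%.

13.14 wt%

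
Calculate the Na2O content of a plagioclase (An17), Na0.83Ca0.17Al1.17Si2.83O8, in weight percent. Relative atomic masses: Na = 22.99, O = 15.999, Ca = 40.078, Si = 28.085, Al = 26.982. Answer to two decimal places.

9.71 wt%

Formula mass = 264.936 g/mol.
0.83 Na → 0.4150 mol Na2O per formula unit; M(Na2O) = 61.979, so Na2O mass = 25.721 g.
25.721/264.936 × 100 = 9.71 wt%.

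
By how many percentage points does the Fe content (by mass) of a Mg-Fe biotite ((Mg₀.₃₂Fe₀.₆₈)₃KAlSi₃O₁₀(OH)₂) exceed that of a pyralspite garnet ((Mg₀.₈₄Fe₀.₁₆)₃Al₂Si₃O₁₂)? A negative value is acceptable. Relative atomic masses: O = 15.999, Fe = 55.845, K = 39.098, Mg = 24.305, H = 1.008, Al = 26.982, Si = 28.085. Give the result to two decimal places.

17.25 percentage points

Fe in (Mg₀.₃₂Fe₀.₆₈)₃KAlSi₃O₁₀(OH)₂: molar mass 481.596 g/mol; 2.04×55.845 = 113.924 g → 23.66 wt%.
Fe in (Mg₀.₈₄Fe₀.₁₆)₃Al₂Si₃O₁₂: molar mass 418.261 g/mol; 0.48×55.845 = 26.806 g → 6.41 wt%.
Difference = 23.66 − 6.41 = 17.25 percentage points.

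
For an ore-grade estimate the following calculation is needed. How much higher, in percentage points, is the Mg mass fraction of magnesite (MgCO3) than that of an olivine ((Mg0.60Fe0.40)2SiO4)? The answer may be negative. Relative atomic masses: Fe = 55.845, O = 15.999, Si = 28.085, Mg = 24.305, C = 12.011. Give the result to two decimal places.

M(MgCO3) = 84.313 g/mol, so wt% Mg = 24.305/84.313 × 100 = 28.83%.
M((Mg0.60Fe0.40)2SiO4) = 165.923 g/mol, so wt% Mg = 29.166/165.923 × 100 = 17.58%.
28.83 − 17.58 = 11.25 pp.

11.25 percentage points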